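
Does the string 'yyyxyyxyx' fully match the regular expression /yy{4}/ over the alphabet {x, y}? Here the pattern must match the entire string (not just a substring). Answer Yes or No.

Every match must end with 'y', but 'yyyxyyxyx' does not.

No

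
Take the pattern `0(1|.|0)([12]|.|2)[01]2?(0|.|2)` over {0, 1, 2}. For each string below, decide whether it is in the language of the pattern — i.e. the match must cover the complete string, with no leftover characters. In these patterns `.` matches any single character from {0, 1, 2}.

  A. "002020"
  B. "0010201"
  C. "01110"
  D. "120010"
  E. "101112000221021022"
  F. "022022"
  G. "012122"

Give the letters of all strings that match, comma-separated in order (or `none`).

A, C, F, G

A. "002020" → match
B. "0010201" → no match
C. "01110" → match
D. "120010" → no match — must start with "0"
E → no match — must start with "0"
F. "022022" → match
G. "012122" → match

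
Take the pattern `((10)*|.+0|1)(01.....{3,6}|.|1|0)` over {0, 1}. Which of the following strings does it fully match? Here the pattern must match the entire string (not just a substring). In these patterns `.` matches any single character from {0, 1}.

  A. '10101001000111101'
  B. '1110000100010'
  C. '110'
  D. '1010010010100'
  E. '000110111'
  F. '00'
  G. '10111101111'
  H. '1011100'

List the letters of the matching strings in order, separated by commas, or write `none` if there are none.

A → match
B → no match
C. '110' → no match
D → match
E. '000110111' → no match
F. '00' → no match
G. '10111101111' → match
H. '1011100' → match

A, D, G, H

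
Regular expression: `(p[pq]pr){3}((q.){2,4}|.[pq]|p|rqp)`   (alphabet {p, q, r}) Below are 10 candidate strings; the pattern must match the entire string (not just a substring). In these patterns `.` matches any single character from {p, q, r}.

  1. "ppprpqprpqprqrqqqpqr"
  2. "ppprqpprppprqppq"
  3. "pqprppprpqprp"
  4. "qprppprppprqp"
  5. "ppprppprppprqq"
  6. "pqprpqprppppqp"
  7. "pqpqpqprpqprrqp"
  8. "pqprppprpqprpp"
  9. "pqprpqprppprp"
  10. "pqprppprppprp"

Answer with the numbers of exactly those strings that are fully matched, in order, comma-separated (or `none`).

1, 3, 5, 8, 9, 10

1 → match
2 → no match
3 → match
4 → no match — must start with "p"
5 → match
6 → no match
7 → no match
8 → match
9 → match
10 → match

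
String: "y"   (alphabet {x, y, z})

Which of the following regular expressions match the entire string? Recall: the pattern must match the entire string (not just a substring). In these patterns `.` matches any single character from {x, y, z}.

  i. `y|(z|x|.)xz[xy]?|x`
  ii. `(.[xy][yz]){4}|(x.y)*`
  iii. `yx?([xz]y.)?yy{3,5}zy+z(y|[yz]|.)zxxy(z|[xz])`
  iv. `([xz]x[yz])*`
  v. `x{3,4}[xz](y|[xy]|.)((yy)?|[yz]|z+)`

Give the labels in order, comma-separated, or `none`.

i → match
ii → no match
iii → no match
iv → no match
v → no match — must start with "x"

i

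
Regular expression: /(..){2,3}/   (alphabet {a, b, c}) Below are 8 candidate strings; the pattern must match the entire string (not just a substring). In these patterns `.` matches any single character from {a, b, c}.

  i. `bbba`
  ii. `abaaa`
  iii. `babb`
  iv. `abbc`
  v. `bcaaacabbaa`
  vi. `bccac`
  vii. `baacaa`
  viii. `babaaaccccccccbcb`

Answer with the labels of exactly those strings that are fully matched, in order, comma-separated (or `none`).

i → match
ii → no match
iii → match
iv → match
v → no match
vi → no match
vii → match
viii → no match

i, iii, iv, vii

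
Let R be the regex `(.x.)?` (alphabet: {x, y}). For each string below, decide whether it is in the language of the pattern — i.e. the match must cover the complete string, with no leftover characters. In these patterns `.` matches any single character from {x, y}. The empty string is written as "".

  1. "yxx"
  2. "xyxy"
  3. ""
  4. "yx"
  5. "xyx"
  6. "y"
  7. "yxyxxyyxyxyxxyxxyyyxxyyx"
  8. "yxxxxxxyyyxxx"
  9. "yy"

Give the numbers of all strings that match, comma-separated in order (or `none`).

1 → match
2 → no match
3 → match
4 → no match
5 → no match
6 → no match
7 → no match
8 → no match
9 → no match

1, 3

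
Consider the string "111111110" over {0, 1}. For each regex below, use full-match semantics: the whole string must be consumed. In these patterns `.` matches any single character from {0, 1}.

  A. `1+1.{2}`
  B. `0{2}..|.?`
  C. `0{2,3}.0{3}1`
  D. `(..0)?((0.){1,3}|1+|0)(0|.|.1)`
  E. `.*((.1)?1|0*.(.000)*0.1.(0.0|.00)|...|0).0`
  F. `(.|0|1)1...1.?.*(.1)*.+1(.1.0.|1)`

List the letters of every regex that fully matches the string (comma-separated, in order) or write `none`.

A → match
B → no match
C → no match — must start with "0"
D → match
E → match
F → no match

A, D, E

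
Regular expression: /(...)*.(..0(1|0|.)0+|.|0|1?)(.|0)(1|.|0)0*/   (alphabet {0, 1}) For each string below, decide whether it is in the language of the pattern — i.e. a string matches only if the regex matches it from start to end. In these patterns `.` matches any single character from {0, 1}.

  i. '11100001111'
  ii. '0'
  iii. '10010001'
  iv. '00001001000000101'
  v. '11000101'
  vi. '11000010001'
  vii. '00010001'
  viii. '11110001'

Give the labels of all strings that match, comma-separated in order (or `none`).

i → no match
ii → no match
iii → no match
iv → no match
v → no match
vi → no match
vii → no match
viii → no match

none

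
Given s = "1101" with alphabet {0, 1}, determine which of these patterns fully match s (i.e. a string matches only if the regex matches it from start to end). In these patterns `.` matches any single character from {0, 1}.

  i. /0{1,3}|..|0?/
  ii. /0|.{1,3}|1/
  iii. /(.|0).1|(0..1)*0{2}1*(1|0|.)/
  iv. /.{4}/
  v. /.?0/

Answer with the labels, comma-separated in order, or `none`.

i → no match
ii → no match
iii → no match
iv → match
v → no match — must end with "0"

iv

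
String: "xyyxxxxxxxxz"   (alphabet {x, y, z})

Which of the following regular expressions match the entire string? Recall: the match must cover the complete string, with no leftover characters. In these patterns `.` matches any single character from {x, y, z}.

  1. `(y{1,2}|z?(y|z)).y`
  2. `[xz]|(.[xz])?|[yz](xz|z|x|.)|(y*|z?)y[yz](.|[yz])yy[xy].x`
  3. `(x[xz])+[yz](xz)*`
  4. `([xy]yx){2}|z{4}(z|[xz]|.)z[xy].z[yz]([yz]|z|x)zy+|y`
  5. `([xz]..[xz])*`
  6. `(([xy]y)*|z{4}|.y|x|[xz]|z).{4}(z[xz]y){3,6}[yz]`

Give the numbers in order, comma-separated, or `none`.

1 → no match — must end with "y"
2 → no match
3 → no match
4 → no match
5 → match
6 → no match

5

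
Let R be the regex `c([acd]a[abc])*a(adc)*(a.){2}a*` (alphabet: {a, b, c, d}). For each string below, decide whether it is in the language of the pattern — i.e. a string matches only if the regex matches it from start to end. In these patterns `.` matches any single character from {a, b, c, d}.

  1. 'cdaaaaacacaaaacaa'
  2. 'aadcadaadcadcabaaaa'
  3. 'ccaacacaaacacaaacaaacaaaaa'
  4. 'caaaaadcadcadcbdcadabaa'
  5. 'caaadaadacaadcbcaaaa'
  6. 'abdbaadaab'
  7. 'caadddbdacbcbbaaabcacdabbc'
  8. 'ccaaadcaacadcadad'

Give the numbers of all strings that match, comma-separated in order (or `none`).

1 → match
2 → no match — must start with 'c'
3 → no match
4 → no match
5 → no match
6. 'abdbaadaab' → no match — must start with 'c'
7 → no match
8 → no match

1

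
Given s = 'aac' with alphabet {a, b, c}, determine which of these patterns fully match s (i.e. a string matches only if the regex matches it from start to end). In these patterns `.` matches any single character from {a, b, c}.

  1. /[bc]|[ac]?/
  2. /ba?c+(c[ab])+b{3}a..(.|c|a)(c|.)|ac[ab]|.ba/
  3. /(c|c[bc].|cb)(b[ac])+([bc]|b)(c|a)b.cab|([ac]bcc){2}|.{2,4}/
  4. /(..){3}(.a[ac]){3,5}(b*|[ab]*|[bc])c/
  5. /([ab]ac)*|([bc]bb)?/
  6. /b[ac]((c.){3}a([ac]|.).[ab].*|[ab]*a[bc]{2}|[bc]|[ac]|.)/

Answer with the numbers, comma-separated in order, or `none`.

1 → no match
2 → no match
3 → match
4 → no match
5 → match
6 → no match — must start with 'b'

3, 5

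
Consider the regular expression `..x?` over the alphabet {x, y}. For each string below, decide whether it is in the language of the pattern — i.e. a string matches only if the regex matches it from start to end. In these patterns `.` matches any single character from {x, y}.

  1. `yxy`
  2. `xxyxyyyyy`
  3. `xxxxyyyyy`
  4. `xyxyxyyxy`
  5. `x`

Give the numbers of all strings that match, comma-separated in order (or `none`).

none

1 → no match
2 → no match
3 → no match
4 → no match
5 → no match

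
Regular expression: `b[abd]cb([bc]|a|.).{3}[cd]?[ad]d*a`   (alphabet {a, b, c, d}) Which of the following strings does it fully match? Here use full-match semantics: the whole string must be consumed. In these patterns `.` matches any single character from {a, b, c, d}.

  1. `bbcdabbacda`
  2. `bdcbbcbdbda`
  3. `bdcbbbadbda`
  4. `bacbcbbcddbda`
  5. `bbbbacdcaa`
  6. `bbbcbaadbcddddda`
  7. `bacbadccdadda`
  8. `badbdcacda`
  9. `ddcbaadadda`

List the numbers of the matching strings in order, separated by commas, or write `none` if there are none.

7

1 → no match
2 → no match
3 → no match
4 → no match
5 → no match
6 → no match
7 → match
8 → no match
9 → no match — must start with `b`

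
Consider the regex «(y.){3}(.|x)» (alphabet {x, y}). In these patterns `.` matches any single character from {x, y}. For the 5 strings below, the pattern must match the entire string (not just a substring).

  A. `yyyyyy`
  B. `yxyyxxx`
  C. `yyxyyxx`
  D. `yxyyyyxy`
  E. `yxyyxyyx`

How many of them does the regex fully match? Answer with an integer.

0

A → no match
B → no match
C → no match
D → no match
E → no match
Total matched: 0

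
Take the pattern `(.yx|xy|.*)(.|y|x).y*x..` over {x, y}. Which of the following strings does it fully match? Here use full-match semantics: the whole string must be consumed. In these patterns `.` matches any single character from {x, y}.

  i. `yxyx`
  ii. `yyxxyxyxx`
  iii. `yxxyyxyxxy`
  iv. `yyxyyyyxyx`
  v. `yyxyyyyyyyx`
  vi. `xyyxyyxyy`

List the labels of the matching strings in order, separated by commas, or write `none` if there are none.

iii, iv, vi

i → no match
ii → no match
iii → match
iv → match
v → no match
vi → match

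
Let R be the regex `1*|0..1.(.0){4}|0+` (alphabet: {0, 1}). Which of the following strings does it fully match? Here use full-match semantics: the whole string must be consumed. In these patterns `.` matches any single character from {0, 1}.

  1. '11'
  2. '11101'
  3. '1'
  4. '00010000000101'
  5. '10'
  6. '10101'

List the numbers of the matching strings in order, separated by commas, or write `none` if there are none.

1, 3

1 → match
2 → no match
3 → match
4 → no match
5 → no match
6 → no match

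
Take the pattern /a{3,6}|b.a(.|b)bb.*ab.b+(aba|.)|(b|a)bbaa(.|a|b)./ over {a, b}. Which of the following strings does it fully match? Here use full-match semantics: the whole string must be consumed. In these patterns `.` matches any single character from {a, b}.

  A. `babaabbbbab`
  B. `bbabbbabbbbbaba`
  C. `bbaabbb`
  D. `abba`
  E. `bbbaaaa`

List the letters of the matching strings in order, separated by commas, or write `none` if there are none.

A → no match
B → match
C → no match
D → no match
E → match

B, E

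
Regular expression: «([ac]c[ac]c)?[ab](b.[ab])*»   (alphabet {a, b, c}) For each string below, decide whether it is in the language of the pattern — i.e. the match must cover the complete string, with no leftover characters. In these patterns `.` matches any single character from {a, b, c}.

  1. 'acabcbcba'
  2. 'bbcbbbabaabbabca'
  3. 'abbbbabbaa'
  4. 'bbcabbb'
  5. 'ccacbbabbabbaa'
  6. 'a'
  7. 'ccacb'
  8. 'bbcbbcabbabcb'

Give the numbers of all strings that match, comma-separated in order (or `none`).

1 → no match
2 → match
3 → match
4 → match
5 → match
6 → match
7 → match
8 → match

2, 3, 4, 5, 6, 7, 8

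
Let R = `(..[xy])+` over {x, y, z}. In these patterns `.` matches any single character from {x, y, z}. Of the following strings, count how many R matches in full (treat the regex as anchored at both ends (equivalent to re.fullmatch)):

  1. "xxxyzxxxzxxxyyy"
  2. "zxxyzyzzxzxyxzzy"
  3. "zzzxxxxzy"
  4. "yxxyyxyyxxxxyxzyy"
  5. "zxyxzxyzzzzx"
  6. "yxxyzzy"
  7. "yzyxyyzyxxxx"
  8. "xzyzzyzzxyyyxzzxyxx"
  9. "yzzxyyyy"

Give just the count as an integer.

1

1 → no match
2 → no match
3. "zzzxxxxzy" → no match
4 → no match
5. "zxyxzxyzzzzx" → no match
6. "yxxyzzy" → no match
7. "yzyxyyzyxxxx" → match
8 → no match
9. "yzzxyyyy" → no match
Total matched: 1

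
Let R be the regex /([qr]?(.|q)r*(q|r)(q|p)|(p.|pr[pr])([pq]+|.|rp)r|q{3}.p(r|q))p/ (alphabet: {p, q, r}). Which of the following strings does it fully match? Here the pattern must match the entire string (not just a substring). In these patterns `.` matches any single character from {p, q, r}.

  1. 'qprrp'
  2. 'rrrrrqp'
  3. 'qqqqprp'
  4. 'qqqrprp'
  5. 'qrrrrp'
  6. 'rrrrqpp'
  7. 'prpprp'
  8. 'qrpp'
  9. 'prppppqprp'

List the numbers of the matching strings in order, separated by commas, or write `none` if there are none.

1 → no match
2 → match
3 → match
4 → match
5 → no match
6 → match
7 → match
8 → match
9 → match

2, 3, 4, 6, 7, 8, 9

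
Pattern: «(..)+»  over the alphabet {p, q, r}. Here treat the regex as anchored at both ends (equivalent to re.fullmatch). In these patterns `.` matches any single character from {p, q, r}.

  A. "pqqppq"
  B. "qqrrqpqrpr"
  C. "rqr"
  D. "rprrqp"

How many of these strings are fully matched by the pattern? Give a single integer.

3

A → match
B → match
C → no match
D → match
Total matched: 3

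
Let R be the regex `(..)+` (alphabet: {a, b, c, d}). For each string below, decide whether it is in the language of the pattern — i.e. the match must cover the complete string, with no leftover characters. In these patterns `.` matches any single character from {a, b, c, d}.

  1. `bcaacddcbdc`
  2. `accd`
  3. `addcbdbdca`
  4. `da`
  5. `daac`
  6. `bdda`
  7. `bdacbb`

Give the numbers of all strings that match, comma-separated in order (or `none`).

1 → no match
2 → match
3 → match
4 → match
5 → match
6 → match
7 → match

2, 3, 4, 5, 6, 7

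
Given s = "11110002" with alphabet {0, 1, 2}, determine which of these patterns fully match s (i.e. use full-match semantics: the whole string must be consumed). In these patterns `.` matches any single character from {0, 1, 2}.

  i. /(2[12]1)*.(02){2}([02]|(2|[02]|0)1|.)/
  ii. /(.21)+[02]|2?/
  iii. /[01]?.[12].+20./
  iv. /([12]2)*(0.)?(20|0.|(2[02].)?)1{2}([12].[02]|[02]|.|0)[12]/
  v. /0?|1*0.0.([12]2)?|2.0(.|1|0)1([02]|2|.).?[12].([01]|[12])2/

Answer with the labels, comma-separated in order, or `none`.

i → no match
ii → no match
iii → no match
iv → no match
v → match

v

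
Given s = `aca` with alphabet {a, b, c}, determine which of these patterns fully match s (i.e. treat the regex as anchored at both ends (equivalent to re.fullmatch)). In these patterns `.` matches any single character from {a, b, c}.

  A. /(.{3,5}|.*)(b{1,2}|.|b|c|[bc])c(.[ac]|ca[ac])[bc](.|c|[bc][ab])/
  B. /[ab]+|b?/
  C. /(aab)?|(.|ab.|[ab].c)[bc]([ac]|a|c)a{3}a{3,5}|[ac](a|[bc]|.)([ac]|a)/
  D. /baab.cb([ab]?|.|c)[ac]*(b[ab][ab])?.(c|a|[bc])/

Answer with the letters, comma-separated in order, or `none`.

A → no match
B → no match
C → match
D → no match — must start with `baab`

C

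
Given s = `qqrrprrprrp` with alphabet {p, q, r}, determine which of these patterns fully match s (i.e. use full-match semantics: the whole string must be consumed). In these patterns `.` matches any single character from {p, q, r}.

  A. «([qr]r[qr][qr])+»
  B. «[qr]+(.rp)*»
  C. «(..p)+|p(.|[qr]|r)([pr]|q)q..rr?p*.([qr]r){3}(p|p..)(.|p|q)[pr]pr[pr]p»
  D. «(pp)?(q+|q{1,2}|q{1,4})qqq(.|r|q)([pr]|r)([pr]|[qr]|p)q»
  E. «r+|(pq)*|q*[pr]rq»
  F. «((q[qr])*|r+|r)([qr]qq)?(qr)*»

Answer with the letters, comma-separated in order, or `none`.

A → no match
B → match
C → no match
D → no match — must end with `q`
E → no match
F → no match

B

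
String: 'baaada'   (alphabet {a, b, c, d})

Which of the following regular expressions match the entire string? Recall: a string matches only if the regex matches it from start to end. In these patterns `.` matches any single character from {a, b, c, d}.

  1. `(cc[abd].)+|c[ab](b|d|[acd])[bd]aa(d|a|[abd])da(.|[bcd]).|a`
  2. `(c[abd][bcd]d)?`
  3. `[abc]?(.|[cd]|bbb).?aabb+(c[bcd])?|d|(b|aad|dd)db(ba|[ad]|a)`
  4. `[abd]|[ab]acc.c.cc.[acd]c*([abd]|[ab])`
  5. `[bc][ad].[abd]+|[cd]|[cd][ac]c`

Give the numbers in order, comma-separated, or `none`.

5

1 → no match
2 → no match
3 → no match
4 → no match
5 → match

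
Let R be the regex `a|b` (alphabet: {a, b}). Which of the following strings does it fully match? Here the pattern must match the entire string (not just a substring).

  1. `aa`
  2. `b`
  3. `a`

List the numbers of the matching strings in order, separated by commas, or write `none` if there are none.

1. `aa` → no match
2. `b` → match
3. `a` → match

2, 3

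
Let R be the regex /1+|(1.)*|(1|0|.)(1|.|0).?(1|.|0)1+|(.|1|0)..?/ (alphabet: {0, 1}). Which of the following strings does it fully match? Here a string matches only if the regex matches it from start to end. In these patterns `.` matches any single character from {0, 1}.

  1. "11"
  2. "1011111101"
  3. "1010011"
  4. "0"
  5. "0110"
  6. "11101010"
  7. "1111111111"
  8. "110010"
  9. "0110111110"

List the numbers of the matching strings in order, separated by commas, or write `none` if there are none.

1 → match
2 → no match
3 → no match
4 → no match
5 → no match
6 → match
7 → match
8 → no match
9 → no match

1, 6, 7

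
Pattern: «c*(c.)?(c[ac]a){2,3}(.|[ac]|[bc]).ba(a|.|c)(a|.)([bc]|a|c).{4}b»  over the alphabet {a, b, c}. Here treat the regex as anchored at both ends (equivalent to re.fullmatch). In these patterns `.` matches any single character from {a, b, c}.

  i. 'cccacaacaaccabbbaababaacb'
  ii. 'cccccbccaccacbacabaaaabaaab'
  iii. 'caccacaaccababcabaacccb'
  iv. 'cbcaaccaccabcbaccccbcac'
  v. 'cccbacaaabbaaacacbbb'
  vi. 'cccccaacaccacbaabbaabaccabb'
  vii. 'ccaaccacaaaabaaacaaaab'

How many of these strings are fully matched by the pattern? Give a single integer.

2

i → match
ii → no match
iii → no match
iv → no match — must end with 'b'
v → no match
vi → no match
vii → match
Total matched: 2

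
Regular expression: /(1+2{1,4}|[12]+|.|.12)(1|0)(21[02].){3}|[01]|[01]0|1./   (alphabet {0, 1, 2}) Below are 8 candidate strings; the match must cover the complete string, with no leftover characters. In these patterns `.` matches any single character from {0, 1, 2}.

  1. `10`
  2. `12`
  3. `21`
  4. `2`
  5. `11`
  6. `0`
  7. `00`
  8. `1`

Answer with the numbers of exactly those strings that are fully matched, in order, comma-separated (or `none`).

1, 2, 5, 6, 7, 8

1 → match
2 → match
3 → no match
4 → no match
5 → match
6 → match
7 → match
8 → match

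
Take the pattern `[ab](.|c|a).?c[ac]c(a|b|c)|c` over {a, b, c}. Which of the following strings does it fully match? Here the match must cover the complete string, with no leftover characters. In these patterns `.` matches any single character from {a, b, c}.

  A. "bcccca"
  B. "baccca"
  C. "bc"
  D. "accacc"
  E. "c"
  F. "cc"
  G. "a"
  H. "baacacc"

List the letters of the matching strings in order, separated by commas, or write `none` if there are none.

A, B, D, E, H

A → match
B → match
C → no match
D → match
E → match
F → no match
G → no match
H → match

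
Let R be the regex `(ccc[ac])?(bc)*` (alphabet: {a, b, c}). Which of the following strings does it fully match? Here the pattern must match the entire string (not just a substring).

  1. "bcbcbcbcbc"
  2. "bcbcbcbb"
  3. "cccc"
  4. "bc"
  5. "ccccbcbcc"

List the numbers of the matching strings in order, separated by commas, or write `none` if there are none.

1 → match
2 → no match
3 → match
4 → match
5 → no match

1, 3, 4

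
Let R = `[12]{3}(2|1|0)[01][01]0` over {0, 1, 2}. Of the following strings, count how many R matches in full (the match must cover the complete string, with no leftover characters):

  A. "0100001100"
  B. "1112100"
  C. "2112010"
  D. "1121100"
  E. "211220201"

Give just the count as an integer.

3

A → no match
B → match
C → match
D → match
E → no match — must end with "0"
Total matched: 3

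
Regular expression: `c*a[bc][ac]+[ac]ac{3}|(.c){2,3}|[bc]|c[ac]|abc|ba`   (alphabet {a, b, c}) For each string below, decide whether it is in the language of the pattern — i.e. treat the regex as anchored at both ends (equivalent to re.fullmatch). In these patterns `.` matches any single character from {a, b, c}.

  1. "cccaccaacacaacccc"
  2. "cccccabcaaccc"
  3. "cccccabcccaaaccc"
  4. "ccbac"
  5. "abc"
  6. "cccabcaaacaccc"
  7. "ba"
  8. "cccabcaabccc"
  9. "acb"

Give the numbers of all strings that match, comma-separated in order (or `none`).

2, 3, 5, 6, 7

1 → no match
2 → match
3 → match
4 → no match
5 → match
6 → match
7 → match
8 → no match
9 → no match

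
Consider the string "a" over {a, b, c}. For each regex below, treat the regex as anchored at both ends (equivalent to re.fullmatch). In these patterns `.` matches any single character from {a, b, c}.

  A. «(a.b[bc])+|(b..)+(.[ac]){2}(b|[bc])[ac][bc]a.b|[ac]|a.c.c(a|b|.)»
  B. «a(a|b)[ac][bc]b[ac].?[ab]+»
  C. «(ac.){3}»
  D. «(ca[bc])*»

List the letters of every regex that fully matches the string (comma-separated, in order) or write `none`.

A

A → match
B → no match
C → no match — must start with "ac"
D → no match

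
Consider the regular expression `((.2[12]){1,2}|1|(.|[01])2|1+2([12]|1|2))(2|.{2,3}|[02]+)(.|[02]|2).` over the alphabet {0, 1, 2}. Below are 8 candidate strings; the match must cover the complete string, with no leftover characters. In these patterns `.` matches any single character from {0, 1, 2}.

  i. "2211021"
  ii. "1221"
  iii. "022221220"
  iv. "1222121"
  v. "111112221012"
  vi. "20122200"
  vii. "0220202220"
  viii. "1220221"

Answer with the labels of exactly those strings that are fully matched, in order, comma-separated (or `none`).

i → match
ii → match
iii → match
iv → match
v → match
vi → no match
vii → match
viii → match

i, ii, iii, iv, v, vii, viii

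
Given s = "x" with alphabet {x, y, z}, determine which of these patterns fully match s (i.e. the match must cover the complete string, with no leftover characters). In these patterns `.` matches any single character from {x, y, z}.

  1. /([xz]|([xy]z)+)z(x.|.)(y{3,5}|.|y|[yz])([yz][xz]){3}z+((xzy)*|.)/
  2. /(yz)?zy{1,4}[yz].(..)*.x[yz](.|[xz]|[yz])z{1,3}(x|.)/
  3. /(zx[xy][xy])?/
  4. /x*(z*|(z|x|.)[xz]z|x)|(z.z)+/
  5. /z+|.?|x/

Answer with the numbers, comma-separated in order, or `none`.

1 → no match
2 → no match
3 → no match
4 → match
5 → match

4, 5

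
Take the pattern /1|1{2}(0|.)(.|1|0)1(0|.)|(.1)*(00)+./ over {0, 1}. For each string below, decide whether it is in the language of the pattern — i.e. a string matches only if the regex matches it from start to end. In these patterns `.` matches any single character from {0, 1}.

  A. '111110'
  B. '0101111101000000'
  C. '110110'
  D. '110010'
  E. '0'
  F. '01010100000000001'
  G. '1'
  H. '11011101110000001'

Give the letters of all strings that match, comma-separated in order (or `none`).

A, C, D, F, G, H

A → match
B → no match
C → match
D → match
E → no match
F → match
G → match
H → match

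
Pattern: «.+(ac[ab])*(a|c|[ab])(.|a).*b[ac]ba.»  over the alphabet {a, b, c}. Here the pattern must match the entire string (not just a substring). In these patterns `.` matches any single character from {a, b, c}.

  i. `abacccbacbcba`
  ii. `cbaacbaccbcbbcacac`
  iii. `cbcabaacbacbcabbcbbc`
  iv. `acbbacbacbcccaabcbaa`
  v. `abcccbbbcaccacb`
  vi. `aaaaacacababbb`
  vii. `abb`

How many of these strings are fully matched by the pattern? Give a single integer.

i → no match
ii → no match
iii → no match
iv → match
v → no match
vi → no match
vii. `abb` → no match
Total matched: 1

1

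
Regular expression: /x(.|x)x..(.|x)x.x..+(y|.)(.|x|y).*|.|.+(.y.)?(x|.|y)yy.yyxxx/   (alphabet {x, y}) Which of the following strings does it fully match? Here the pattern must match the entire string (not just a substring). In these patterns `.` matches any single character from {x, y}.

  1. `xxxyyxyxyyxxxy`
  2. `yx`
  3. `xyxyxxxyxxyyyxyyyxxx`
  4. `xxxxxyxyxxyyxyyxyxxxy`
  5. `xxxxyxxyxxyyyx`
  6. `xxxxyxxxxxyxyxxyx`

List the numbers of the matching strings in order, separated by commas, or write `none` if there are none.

1 → no match
2 → no match
3 → match
4 → match
5 → match
6 → match

3, 4, 5, 6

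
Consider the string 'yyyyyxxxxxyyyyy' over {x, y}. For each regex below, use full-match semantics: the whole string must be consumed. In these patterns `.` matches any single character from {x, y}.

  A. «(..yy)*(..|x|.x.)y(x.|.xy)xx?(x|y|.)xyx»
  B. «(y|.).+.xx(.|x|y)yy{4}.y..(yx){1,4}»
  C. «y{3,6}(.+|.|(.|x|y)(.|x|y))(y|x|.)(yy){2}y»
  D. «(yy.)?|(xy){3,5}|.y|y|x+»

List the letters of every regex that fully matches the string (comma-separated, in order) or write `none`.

C

A → no match — must end with 'xyx'
B → no match — must end with 'yx'
C → match
D → no match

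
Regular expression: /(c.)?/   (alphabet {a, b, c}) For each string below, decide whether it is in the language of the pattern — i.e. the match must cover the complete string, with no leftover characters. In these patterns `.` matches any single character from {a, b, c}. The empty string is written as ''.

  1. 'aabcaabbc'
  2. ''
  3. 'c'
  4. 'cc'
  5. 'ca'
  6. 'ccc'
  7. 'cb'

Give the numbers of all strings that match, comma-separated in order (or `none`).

2, 4, 5, 7

1 → no match
2 → match
3 → no match
4 → match
5 → match
6 → no match
7 → match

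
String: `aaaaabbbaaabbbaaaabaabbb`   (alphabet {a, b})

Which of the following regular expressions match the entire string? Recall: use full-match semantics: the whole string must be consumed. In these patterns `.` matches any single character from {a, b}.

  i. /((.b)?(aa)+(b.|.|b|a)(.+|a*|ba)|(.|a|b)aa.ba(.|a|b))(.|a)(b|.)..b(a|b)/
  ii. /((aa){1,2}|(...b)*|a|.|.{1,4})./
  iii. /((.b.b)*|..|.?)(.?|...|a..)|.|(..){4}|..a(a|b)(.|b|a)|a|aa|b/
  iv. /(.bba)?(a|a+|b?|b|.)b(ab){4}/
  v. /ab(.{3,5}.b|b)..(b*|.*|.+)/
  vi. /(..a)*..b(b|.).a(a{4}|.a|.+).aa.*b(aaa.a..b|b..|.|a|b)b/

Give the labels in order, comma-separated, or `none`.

i → match
ii → no match
iii → no match
iv → no match — must end with `ab`
v → no match — must start with `ab`
vi → match

i, vi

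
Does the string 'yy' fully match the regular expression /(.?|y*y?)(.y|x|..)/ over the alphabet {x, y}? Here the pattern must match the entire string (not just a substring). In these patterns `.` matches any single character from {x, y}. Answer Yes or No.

Yes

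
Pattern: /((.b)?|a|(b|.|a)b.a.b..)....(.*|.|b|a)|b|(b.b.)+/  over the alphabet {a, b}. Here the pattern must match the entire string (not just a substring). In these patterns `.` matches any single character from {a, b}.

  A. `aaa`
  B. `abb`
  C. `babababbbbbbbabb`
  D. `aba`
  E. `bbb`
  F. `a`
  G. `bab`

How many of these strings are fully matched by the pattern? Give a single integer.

1

A → no match
B → no match
C → match
D → no match
E → no match
F → no match
G → no match
Total matched: 1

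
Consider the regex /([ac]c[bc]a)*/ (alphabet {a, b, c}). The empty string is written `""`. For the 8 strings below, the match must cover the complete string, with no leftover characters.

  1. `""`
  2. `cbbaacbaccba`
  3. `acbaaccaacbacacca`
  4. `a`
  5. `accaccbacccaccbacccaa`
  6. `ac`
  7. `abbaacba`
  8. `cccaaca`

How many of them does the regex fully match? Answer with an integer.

1

1 → match
2 → no match
3 → no match
4 → no match
5 → no match
6 → no match
7 → no match
8 → no match
Total matched: 1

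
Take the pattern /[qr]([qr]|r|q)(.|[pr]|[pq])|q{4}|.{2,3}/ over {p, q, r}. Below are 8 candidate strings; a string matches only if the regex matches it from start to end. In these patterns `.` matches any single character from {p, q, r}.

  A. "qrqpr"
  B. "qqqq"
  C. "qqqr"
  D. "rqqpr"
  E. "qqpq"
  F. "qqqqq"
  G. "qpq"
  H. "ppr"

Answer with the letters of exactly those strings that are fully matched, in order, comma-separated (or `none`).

A → no match
B → match
C → no match
D → no match
E → no match
F → no match
G → match
H → match

B, G, H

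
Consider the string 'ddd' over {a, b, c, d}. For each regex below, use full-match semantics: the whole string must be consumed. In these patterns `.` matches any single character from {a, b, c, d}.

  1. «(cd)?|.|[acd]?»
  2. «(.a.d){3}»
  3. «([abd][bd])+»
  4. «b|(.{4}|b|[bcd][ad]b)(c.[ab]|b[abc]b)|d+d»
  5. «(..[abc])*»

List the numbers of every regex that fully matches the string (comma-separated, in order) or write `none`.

1 → no match
2 → no match
3 → no match
4 → match
5 → no match

4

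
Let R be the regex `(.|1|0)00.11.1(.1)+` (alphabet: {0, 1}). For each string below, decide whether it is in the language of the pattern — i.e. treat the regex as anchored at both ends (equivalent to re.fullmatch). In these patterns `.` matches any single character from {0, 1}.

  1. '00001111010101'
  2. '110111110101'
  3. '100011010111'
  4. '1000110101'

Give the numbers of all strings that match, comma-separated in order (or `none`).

1, 3, 4

1 → match
2 → no match
3 → match
4 → match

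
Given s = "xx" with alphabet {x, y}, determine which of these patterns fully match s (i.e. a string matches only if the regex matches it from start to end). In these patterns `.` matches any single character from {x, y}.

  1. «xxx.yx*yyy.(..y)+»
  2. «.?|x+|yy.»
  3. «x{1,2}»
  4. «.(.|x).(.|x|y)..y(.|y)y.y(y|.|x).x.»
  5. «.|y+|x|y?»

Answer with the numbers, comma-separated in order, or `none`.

2, 3

1 → no match — must start with "xxx"
2 → match
3 → match
4 → no match
5 → no match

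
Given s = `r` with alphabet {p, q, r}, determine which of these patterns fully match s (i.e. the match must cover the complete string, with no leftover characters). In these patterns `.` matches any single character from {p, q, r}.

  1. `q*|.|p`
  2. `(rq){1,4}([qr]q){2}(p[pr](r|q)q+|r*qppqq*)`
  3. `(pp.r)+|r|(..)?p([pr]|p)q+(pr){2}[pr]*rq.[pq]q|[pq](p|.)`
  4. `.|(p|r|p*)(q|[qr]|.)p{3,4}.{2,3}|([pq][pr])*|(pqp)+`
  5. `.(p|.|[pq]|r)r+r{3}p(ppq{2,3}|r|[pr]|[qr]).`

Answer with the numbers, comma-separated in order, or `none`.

1 → match
2 → no match — must start with `rq`
3 → match
4 → match
5 → no match

1, 3, 4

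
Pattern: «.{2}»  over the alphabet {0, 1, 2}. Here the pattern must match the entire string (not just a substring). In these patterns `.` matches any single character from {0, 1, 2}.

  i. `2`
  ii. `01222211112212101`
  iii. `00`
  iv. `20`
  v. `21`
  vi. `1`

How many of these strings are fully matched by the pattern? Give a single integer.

i → no match
ii → no match
iii → match
iv → match
v → match
vi → no match
Total matched: 3

3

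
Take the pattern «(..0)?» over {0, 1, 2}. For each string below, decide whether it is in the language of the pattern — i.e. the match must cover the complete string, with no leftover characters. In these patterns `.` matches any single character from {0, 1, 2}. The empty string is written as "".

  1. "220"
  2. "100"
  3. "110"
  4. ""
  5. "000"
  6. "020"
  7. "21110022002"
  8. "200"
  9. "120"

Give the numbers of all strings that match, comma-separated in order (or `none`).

1, 2, 3, 4, 5, 6, 8, 9

1 → match
2 → match
3 → match
4 → match
5 → match
6 → match
7 → no match
8 → match
9 → match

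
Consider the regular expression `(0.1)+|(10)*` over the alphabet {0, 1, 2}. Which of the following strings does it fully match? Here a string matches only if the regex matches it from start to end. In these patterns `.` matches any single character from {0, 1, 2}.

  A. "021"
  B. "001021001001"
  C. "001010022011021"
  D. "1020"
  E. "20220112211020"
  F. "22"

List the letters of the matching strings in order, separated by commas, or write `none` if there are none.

A → match
B → match
C → no match
D → no match
E → no match
F → no match

A, B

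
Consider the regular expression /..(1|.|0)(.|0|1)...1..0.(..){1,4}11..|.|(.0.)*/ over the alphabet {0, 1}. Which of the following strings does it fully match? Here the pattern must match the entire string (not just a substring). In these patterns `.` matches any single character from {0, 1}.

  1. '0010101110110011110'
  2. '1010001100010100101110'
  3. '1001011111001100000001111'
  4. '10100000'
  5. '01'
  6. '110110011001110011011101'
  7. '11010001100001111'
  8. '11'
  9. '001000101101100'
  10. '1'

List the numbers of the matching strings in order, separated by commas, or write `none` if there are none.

2, 6, 9, 10

1 → no match
2 → match
3 → no match
4 → no match
5 → no match
6 → match
7 → no match
8 → no match
9 → match
10 → match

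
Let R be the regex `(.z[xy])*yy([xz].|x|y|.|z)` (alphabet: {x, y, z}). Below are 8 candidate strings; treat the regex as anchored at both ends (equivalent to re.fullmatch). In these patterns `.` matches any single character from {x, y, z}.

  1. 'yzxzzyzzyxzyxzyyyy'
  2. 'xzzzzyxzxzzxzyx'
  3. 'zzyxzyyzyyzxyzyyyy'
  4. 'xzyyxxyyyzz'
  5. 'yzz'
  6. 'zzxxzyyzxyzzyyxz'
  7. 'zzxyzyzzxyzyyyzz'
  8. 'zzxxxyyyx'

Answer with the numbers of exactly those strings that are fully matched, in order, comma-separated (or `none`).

1, 3, 7

1 → match
2 → no match
3 → match
4. 'xzyyxxyyyzz' → no match
5. 'yzz' → no match
6 → no match
7 → match
8. 'zzxxxyyyx' → no match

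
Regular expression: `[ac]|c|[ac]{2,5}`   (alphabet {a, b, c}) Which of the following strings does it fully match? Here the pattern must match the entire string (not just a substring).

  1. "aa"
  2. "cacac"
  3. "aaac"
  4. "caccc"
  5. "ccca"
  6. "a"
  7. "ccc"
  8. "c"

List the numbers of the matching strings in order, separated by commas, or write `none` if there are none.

1, 2, 3, 4, 5, 6, 7, 8

1 → match
2 → match
3 → match
4 → match
5 → match
6 → match
7 → match
8 → match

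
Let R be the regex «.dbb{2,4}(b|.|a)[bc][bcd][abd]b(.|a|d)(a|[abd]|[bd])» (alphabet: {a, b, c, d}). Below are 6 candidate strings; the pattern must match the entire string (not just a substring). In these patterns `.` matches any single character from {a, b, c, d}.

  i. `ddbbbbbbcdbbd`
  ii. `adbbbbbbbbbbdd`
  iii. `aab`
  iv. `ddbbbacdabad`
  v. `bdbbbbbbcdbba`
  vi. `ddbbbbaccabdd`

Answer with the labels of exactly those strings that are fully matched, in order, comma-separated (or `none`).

i → match
ii → match
iii. `aab` → no match
iv. `ddbbbacdabad` → match
v → match
vi → match

i, ii, iv, v, vi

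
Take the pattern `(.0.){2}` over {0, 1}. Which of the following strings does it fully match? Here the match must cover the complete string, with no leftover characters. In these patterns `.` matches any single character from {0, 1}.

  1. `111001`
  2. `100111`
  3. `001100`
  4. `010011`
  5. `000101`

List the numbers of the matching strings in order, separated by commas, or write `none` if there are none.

3, 5

1 → no match
2 → no match
3 → match
4 → no match
5 → match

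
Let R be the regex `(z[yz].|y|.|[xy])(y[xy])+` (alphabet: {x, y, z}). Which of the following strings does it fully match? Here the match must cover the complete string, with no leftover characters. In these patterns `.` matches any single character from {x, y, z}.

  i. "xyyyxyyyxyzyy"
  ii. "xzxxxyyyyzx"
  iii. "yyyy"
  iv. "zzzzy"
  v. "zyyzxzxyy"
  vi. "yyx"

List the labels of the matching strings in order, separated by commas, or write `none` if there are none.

vi

i → no match
ii. "xzxxxyyyyzx" → no match
iii. "yyyy" → no match
iv. "zzzzy" → no match
v. "zyyzxzxyy" → no match
vi. "yyx" → match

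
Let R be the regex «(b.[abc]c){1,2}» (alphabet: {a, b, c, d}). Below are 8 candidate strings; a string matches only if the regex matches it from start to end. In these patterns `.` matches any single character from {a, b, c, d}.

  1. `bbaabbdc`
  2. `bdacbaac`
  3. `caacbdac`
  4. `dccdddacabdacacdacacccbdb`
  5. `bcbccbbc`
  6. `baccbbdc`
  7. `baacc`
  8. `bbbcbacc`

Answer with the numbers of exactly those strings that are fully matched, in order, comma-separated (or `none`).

1 → no match
2 → match
3 → no match — must start with `b`
4 → no match — must start with `b`
5 → no match
6 → no match
7 → no match
8 → match

2, 8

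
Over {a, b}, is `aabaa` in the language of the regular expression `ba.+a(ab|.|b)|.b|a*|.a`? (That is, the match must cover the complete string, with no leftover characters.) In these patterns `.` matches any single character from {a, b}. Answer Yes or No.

No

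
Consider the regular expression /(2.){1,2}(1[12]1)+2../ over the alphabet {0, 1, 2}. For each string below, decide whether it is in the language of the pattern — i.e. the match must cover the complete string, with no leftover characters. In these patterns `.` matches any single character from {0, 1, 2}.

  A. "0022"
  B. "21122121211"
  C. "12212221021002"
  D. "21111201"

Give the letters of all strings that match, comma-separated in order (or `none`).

D

A → no match — must start with "2"
B → no match
C → no match — must start with "2"
D → match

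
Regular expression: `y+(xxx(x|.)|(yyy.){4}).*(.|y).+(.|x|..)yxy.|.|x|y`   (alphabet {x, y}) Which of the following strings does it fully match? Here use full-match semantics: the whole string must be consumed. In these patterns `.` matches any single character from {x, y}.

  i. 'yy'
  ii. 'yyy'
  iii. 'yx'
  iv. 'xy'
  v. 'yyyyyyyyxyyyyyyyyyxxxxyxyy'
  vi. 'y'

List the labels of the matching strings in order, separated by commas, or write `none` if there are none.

i. 'yy' → no match
ii. 'yyy' → no match
iii. 'yx' → no match
iv. 'xy' → no match
v → match
vi. 'y' → match

v, vi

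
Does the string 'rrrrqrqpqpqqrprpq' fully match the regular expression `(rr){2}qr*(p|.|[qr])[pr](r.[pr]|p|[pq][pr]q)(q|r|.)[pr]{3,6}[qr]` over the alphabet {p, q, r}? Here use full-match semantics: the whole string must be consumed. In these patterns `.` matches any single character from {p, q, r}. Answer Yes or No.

Yes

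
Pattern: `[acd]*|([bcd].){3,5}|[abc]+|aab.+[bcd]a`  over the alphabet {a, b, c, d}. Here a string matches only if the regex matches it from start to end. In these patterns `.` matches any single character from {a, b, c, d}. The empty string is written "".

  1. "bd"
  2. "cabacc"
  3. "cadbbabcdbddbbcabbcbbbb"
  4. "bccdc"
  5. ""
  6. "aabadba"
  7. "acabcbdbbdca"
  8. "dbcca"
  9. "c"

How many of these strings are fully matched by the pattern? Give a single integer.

4

1 → no match
2 → match
3 → no match
4 → no match
5 → match
6 → match
7 → no match
8 → no match
9 → match
Total matched: 4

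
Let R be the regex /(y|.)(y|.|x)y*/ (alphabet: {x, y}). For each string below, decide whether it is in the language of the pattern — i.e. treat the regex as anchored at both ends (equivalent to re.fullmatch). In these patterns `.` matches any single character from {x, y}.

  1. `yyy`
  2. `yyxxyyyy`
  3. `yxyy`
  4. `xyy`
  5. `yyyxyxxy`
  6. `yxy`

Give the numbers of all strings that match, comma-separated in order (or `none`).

1. `yyy` → match
2. `yyxxyyyy` → no match
3. `yxyy` → match
4. `xyy` → match
5. `yyyxyxxy` → no match
6. `yxy` → match

1, 3, 4, 6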